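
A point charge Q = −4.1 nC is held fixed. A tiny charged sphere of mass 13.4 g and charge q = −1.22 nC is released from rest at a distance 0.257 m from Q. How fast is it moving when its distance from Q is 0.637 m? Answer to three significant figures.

3.95×10⁻³ m/s

Only the electrostatic force acts, so mechanical energy is conserved: ½mv² = U₁ − U₂ = kQq(1/r₁ − 1/r₂).
U₁ − U₂ = (8.99×10⁹ N·m²/C²)(-4.10×10⁻⁹ C)(-1.22×10⁻⁹ C)(1/0.257 − 1/0.637) = 1.04×10⁻⁷ J.
v = √(2·1.04×10⁻⁷/0.0134) = 3.95×10⁻³ m/s.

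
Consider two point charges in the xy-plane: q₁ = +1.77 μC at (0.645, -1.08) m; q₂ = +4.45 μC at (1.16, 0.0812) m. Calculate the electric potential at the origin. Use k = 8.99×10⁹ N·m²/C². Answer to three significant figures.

The total potential is the scalar sum of each charge's contribution, V = Σ kqᵢ/rᵢ.
Distances from the field point to each charge: r₁ = 1.26 m, r₂ = 1.16 m.
V = k[(1.77×10⁻⁶)/(1.26) + (4.45×10⁻⁶)/(1.16)] = 4.71×10⁴ V.

4.71×10⁴ V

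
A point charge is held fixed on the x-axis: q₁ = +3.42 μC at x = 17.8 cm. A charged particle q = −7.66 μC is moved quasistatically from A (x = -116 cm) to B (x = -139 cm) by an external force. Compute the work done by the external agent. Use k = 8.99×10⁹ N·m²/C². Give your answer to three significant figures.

0.0258 J

For quasistatic motion the external work equals the change in potential energy: W_ext = qΔV = q(V_B − V_A).
At A: distance to the source charge is 1.34 m; V_A = kq₁/r = 2.30×10⁴ V.
At B: distance to the source charge is 1.57 m; V_B = kq₁/r = 1.96×10⁴ V.
ΔV = V_B − V_A = -3370 V.
W_ext = qΔV = (-7.66×10⁻⁶ C)(-3370 V) = 0.0258 J.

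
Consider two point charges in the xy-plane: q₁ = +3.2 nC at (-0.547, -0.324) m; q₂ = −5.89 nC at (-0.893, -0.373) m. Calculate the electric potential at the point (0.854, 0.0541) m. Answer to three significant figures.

The total potential is the scalar sum of each charge's contribution, V = Σ kqᵢ/rᵢ.
Distances from the field point to each charge: r₁ = 1.45 m, r₂ = 1.80 m.
V = k[(3.20×10⁻⁹)/(1.45) + (-5.89×10⁻⁹)/(1.80)] = -9.62 V.

-9.62 V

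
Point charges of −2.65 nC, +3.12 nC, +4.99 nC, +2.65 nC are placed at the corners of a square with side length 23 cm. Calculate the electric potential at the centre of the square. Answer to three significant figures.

448 V

The total potential is the scalar sum of each charge's contribution, V = Σ kqᵢ/rᵢ.
The distance from each corner to the centre is a√2/2 = 0.163 m.
V = k[(-2.65×10⁻⁹)/(0.163) + (3.12×10⁻⁹)/(0.163) + (4.99×10⁻⁹)/(0.163) + (2.65×10⁻⁹)/(0.163)] = 448 V.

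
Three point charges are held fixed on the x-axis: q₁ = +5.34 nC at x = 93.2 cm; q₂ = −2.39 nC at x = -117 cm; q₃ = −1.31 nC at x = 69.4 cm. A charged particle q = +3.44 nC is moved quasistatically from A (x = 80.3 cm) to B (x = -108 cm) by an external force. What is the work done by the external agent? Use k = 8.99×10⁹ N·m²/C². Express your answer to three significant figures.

-1.63×10⁻⁶ J

For quasistatic motion the external work equals the change in potential energy: W_ext = qΔV = q(V_B − V_A).
At A: distances to the source charges are 0.129 m, 1.97 m, 0.109 m; V_A = Σ kqᵢ/rᵢ = 253 V.
At B: distances to the source charges are 2.01 m, 0.0900 m, 1.77 m; V_B = Σ kqᵢ/rᵢ = -222 V.
ΔV = V_B − V_A = -475 V.
W_ext = qΔV = (3.44×10⁻⁹ C)(-475 V) = -1.63×10⁻⁶ J.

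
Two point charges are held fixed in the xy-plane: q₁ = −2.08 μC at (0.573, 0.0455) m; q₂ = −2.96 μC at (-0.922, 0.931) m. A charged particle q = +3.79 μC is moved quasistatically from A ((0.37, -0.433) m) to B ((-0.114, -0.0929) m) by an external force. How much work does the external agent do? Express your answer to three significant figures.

0.0116 J

For quasistatic motion the external work equals the change in potential energy: W_ext = qΔV = q(V_B − V_A).
At A: distances to the source charges are 0.520 m, 1.88 m; V_A = Σ kqᵢ/rᵢ = -5.01×10⁴ V.
At B: distances to the source charges are 0.701 m, 1.30 m; V_B = Σ kqᵢ/rᵢ = -4.71×10⁴ V.
ΔV = V_B − V_A = 3050 V.
W_ext = qΔV = (3.79×10⁻⁶ C)(3050 V) = 0.0116 J.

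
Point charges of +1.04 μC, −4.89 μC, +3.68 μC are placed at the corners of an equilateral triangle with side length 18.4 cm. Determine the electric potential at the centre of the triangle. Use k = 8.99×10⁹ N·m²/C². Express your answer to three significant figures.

The total potential is the scalar sum of each charge's contribution, V = Σ kqᵢ/rᵢ.
The distance from each vertex to the centroid is a/√3 = 0.106 m.
V = k[(1.04×10⁻⁶)/(0.106) + (-4.89×10⁻⁶)/(0.106) + (3.68×10⁻⁶)/(0.106)] = -1.44×10⁴ V.

-1.44×10⁴ V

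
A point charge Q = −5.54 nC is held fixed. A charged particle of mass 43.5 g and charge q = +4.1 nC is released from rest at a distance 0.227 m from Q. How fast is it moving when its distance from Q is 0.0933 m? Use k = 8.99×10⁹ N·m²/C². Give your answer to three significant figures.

7.70×10⁻³ m/s

Only the electrostatic force acts, so mechanical energy is conserved: ½mv² = U₁ − U₂ = kQq(1/r₁ − 1/r₂).
U₁ − U₂ = (8.99×10⁹ N·m²/C²)(-5.54×10⁻⁹ C)(4.10×10⁻⁹ C)(1/0.227 − 1/0.0933) = 1.29×10⁻⁶ J.
v = √(2·1.29×10⁻⁶/0.0435) = 7.70×10⁻³ m/s.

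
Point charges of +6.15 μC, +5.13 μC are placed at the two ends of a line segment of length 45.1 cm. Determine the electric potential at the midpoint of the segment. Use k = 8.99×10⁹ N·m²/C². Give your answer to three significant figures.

Electric potential is a scalar, so the contributions from each charge add algebraically: V = Σ kqᵢ/rᵢ.
Each charge is 0.226 m from the midpoint.
V = k[(6.15×10⁻⁶)/(0.226) + (5.13×10⁻⁶)/(0.226)] = 4.50×10⁵ V.

4.50×10⁵ V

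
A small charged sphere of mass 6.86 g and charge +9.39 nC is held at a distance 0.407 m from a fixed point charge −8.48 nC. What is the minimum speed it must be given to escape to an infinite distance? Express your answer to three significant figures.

0.0226 m/s

To just escape, total mechanical energy must reach zero at infinity: ½mv²_min + U = 0, so ½mv²_min = −U = |kQq|/r.
|U| = |kQq|/r = (8.99×10⁹ N·m²/C²)(8.48×10⁻⁹)(9.39×10⁻⁹)/(0.407) = 1.76×10⁻⁶ J.
v_min = √(2|U|/m) = √(2·1.76×10⁻⁶/6.86×10⁻³) = 0.0226 m/s.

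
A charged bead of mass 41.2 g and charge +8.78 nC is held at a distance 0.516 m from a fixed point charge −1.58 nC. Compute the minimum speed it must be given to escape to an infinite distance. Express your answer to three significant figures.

To just escape, total mechanical energy must reach zero at infinity: ½mv²_min + U = 0, so ½mv²_min = −U = |kQq|/r.
|U| = |kQq|/r = (8.99×10⁹ N·m²/C²)(1.58×10⁻⁹)(8.78×10⁻⁹)/(0.516) = 2.42×10⁻⁷ J.
v_min = √(2|U|/m) = √(2·2.42×10⁻⁷/0.0412) = 3.43×10⁻³ m/s.

3.43×10⁻³ m/s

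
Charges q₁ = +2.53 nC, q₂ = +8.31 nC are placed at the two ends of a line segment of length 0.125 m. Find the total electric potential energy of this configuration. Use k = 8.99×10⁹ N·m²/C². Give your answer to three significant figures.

1.51×10⁻⁶ J

The work to assemble the configuration equals its total potential energy, U = Σ kqᵢqⱼ/rᵢⱼ over all pairs.
The separation is r = 0.125 m.
U = (1.51×10⁻⁶) = 1.51×10⁻⁶ J.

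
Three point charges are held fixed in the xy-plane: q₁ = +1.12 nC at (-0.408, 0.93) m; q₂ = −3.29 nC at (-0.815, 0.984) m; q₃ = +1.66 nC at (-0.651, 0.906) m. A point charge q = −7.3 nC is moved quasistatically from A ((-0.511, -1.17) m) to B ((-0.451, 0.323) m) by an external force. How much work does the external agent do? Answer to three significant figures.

For quasistatic motion the external work equals the change in potential energy: W_ext = qΔV = q(V_B − V_A).
At A: distances to the source charges are 2.10 m, 2.18 m, 2.08 m; V_A = Σ kqᵢ/rᵢ = -1.64 V.
At B: distances to the source charges are 0.609 m, 0.755 m, 0.616 m; V_B = Σ kqᵢ/rᵢ = 1.56 V.
ΔV = V_B − V_A = 3.20 V.
W_ext = qΔV = (-7.30×10⁻⁹ C)(3.20 V) = -2.33×10⁻⁸ J.

-2.33×10⁻⁸ J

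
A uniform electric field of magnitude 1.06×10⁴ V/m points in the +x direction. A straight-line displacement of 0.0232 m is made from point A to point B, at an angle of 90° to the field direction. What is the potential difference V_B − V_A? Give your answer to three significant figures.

0 V

Only the component of displacement along E changes the potential: ΔV = −E·d·cosθ.
ΔV = −(1.06×10⁴ V/m)(0.0232 m)cos90° = 0 V.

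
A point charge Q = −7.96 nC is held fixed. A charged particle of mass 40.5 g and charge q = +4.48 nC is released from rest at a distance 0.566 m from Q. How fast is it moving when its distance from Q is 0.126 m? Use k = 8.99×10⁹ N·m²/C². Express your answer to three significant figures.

9.88×10⁻³ m/s

Only the electrostatic force acts, so mechanical energy is conserved: ½mv² = U₁ − U₂ = kQq(1/r₁ − 1/r₂).
U₁ − U₂ = (8.99×10⁹ N·m²/C²)(-7.96×10⁻⁹ C)(4.48×10⁻⁹ C)(1/0.566 − 1/0.126) = 1.98×10⁻⁶ J.
v = √(2·1.98×10⁻⁶/0.0405) = 9.88×10⁻³ m/s.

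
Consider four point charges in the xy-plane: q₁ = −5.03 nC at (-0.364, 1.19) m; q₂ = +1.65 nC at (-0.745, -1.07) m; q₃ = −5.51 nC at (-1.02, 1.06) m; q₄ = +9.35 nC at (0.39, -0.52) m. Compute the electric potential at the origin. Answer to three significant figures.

70.7 V

Electric potential is a scalar, so the contributions from each charge add algebraically: V = Σ kqᵢ/rᵢ.
Distances from the field point to each charge: r₁ = 1.24 m, r₂ = 1.30 m, r₃ = 1.47 m, r₄ = 0.650 m.
V = k[(-5.03×10⁻⁹)/(1.24) + (1.65×10⁻⁹)/(1.30) + (-5.51×10⁻⁹)/(1.47) + (9.35×10⁻⁹)/(0.650)] = 70.7 V.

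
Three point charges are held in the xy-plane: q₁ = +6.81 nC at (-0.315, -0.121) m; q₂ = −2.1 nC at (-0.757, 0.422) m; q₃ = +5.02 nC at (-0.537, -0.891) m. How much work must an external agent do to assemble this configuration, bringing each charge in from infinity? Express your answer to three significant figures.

The assembly work is the sum of pairwise potential energies, U = Σ_{i<j} kqᵢqⱼ/rᵢⱼ.
Pair separations: r₁₂ = 0.700 m, r₁₃ = 0.801 m, r₂₃ = 1.33 m.
U = (-1.84×10⁻⁷) + (3.84×10⁻⁷) + (-7.12×10⁻⁸) = 1.29×10⁻⁷ J.

1.29×10⁻⁷ J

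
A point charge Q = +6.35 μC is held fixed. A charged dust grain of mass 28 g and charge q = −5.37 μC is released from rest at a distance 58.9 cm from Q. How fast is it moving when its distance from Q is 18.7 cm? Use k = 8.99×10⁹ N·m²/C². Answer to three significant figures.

Only the electrostatic force acts, so mechanical energy is conserved: ½mv² = U₁ − U₂ = kQq(1/r₁ − 1/r₂).
U₁ − U₂ = (8.99×10⁹ N·m²/C²)(6.35×10⁻⁶ C)(-5.37×10⁻⁶ C)(1/0.589 − 1/0.187) = 1.12 J.
v = √(2·1.12/0.0280) = 8.94 m/s.

8.94 m/s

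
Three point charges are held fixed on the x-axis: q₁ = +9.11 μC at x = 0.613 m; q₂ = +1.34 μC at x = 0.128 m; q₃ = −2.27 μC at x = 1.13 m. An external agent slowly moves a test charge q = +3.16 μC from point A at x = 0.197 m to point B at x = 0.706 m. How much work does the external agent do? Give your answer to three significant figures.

1.59 J

For quasistatic motion the external work equals the change in potential energy: W_ext = qΔV = q(V_B − V_A).
At A: distances to the source charges are 0.416 m, 0.0690 m, 0.933 m; V_A = Σ kqᵢ/rᵢ = 3.50×10⁵ V.
At B: distances to the source charges are 0.0930 m, 0.578 m, 0.424 m; V_B = Σ kqᵢ/rᵢ = 8.53×10⁵ V.
ΔV = V_B − V_A = 5.04×10⁵ V.
W_ext = qΔV = (3.16×10⁻⁶ C)(5.04×10⁵ V) = 1.59 J.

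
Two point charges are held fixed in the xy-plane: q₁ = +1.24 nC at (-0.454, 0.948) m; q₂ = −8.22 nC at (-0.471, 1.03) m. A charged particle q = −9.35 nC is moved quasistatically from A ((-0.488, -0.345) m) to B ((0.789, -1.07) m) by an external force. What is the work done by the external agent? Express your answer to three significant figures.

-1.84×10⁻⁷ J

For quasistatic motion the external work equals the change in potential energy: W_ext = qΔV = q(V_B − V_A).
At A: distances to the source charges are 1.29 m, 1.38 m; V_A = Σ kqᵢ/rᵢ = -45.1 V.
At B: distances to the source charges are 2.37 m, 2.45 m; V_B = Σ kqᵢ/rᵢ = -25.5 V.
ΔV = V_B − V_A = 19.6 V.
W_ext = qΔV = (-9.35×10⁻⁹ C)(19.6 V) = -1.84×10⁻⁷ J.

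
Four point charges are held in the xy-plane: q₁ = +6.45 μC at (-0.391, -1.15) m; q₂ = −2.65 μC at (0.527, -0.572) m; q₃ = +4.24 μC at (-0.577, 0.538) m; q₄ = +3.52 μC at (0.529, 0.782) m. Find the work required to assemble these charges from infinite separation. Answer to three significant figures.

The work to assemble the configuration equals its total potential energy, U = Σ kqᵢqⱼ/rᵢⱼ over all pairs.
Pair separations: r₁₂ = 1.08 m, r₁₃ = 1.70 m, r₁₄ = 2.14 m, r₂₃ = 1.57 m, r₂₄ = 1.35 m, r₃₄ = 1.13 m.
Summing all 6 pair terms gives U = 0.0905 J.

0.0905 J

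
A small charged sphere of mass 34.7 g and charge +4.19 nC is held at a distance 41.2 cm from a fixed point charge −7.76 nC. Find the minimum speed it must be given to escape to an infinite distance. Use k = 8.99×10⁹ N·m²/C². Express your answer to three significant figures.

To just escape, total mechanical energy must reach zero at infinity: ½mv²_min + U = 0, so ½mv²_min = −U = |kQq|/r.
|U| = |kQq|/r = (8.99×10⁹ N·m²/C²)(7.76×10⁻⁹)(4.19×10⁻⁹)/(0.412) = 7.09×10⁻⁷ J.
v_min = √(2|U|/m) = √(2·7.09×10⁻⁷/0.0347) = 6.39×10⁻³ m/s.

6.39×10⁻³ m/s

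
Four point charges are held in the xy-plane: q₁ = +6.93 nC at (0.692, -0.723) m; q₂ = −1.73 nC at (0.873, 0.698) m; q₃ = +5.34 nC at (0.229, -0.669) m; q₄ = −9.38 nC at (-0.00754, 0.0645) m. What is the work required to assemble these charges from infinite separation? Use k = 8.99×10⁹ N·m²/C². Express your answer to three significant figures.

-4.21×10⁻⁷ J

The work to assemble the configuration equals its total potential energy, U = Σ kqᵢqⱼ/rᵢⱼ over all pairs.
Pair separations: r₁₂ = 1.43 m, r₁₃ = 0.466 m, r₁₄ = 1.05 m, r₂₃ = 1.51 m, r₂₄ = 1.08 m, r₃₄ = 0.771 m.
Summing all 6 pair terms gives U = -4.21×10⁻⁷ J.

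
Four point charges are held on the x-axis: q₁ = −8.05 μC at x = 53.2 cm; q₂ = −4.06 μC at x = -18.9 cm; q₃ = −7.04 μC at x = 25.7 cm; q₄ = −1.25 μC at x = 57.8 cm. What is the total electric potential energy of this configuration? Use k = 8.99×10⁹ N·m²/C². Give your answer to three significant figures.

5.11 J

The assembly work is the sum of pairwise potential energies, U = Σ_{i<j} kqᵢqⱼ/rᵢⱼ.
Pair separations: r₁₂ = 0.721 m, r₁₃ = 0.275 m, r₁₄ = 0.0460 m, r₂₃ = 0.446 m, r₂₄ = 0.767 m, r₃₄ = 0.321 m.
Summing all 6 pair terms gives U = 5.11 J.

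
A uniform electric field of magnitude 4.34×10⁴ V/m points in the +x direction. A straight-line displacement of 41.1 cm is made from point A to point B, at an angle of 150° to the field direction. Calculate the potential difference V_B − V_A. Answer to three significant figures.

1.54×10⁴ V

Only the component of displacement along E changes the potential: ΔV = −E·d·cosθ.
ΔV = −(4.34×10⁴ V/m)(0.411 m)cos150° = 1.54×10⁴ V.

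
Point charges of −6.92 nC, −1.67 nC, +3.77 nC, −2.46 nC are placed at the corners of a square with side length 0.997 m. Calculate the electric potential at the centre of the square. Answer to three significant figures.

-92.8 V

Electric potential is a scalar, so the contributions from each charge add algebraically: V = Σ kqᵢ/rᵢ.
The distance from each corner to the centre is a√2/2 = 0.705 m.
V = k[(-6.92×10⁻⁹)/(0.705) + (-1.67×10⁻⁹)/(0.705) + (3.77×10⁻⁹)/(0.705) + (-2.46×10⁻⁹)/(0.705)] = -92.8 V.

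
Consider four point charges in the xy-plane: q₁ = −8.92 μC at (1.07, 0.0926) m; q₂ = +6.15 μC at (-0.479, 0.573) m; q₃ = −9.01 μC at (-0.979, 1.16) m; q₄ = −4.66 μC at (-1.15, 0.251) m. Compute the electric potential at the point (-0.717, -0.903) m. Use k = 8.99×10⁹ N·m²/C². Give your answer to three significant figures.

-7.52×10⁴ V

The total potential is the scalar sum of each charge's contribution, V = Σ kqᵢ/rᵢ.
Distances from the field point to each charge: r₁ = 2.05 m, r₂ = 1.50 m, r₃ = 2.08 m, r₄ = 1.23 m.
V = k[(-8.92×10⁻⁶)/(2.05) + (6.15×10⁻⁶)/(1.50) + (-9.01×10⁻⁶)/(2.08) + (-4.66×10⁻⁶)/(1.23)] = -7.52×10⁴ V.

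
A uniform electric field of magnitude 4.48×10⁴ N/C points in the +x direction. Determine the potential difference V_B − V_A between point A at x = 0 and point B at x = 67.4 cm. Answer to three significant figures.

In a uniform field, potential decreases in the direction of E: V_B − V_A = −E·Δx.
V_B − V_A = −(4.48×10⁴ V/m)(0.674 m) = -3.02×10⁴ V.

-3.02×10⁴ V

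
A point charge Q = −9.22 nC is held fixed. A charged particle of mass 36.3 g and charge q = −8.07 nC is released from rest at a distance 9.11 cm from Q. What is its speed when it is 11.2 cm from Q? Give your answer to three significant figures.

8.69×10⁻³ m/s

Only the electrostatic force acts, so mechanical energy is conserved: ½mv² = U₁ − U₂ = kQq(1/r₁ − 1/r₂).
U₁ − U₂ = (8.99×10⁹ N·m²/C²)(-9.22×10⁻⁹ C)(-8.07×10⁻⁹ C)(1/0.0911 − 1/0.112) = 1.37×10⁻⁶ J.
v = √(2·1.37×10⁻⁶/0.0363) = 8.69×10⁻³ m/s.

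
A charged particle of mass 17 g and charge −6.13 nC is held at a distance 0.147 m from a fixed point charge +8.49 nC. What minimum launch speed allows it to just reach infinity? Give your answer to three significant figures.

To just escape, total mechanical energy must reach zero at infinity: ½mv²_min + U = 0, so ½mv²_min = −U = |kQq|/r.
|U| = |kQq|/r = (8.99×10⁹ N·m²/C²)(8.49×10⁻⁹)(6.13×10⁻⁹)/(0.147) = 3.18×10⁻⁶ J.
v_min = √(2|U|/m) = √(2·3.18×10⁻⁶/0.0170) = 0.0194 m/s.

0.0194 m/s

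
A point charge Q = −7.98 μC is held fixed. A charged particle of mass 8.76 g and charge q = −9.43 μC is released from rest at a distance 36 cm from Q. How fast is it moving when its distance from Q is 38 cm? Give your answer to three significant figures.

Only the electrostatic force acts, so mechanical energy is conserved: ½mv² = U₁ − U₂ = kQq(1/r₁ − 1/r₂).
U₁ − U₂ = (8.99×10⁹ N·m²/C²)(-7.98×10⁻⁶ C)(-9.43×10⁻⁶ C)(1/0.360 − 1/0.380) = 0.0989 J.
v = √(2·0.0989/8.76×10⁻³) = 4.75 m/s.

4.75 m/s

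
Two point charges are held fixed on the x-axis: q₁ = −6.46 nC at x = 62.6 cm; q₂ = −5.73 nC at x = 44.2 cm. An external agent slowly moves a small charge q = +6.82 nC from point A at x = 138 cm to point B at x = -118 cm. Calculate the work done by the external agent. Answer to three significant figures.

For quasistatic motion the external work equals the change in potential energy: W_ext = qΔV = q(V_B − V_A).
At A: distances to the source charges are 0.754 m, 0.938 m; V_A = Σ kqᵢ/rᵢ = -132 V.
At B: distances to the source charges are 1.81 m, 1.62 m; V_B = Σ kqᵢ/rᵢ = -63.9 V.
ΔV = V_B − V_A = 68.0 V.
W_ext = qΔV = (6.82×10⁻⁹ C)(68.0 V) = 4.64×10⁻⁷ J.

4.64×10⁻⁷ J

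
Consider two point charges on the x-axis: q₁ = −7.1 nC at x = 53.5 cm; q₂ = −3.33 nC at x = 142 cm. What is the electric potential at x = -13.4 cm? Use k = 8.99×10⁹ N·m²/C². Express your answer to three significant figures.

Electric potential is a scalar, so the contributions from each charge add algebraically: V = Σ kqᵢ/rᵢ.
Distances from the field point to each charge: r₁ = 0.669 m, r₂ = 1.55 m.
V = k[(-7.10×10⁻⁹)/(0.669) + (-3.33×10⁻⁹)/(1.55)] = -115 V.

-115 V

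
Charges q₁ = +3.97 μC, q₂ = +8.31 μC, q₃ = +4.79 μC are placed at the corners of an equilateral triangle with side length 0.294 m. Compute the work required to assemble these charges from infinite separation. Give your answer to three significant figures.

The assembly work is the sum of pairwise potential energies, U = Σ_{i<j} kqᵢqⱼ/rᵢⱼ.
All three pair separations equal the side length, 0.294 m.
U = (1.01) + (0.581) + (1.22) = 2.81 J.

2.81 J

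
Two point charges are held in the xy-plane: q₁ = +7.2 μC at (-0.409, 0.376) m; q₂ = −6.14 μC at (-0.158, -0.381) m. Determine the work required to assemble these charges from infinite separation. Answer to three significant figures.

The work to assemble the configuration equals its total potential energy, U = Σ kqᵢqⱼ/rᵢⱼ over all pairs.
Pair separations: r₁₂ = 0.798 m.
U = (-0.498) = -0.498 J.

-0.498 J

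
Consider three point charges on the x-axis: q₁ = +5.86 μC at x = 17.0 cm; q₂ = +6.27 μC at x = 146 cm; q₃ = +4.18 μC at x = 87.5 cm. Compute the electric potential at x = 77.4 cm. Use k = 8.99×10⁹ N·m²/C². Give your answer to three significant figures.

5.41×10⁵ V

Electric potential is a scalar, so the contributions from each charge add algebraically: V = Σ kqᵢ/rᵢ.
Distances from the field point to each charge: r₁ = 0.604 m, r₂ = 0.686 m, r₃ = 0.101 m.
V = k[(5.86×10⁻⁶)/(0.604) + (6.27×10⁻⁶)/(0.686) + (4.18×10⁻⁶)/(0.101)] = 5.41×10⁵ V.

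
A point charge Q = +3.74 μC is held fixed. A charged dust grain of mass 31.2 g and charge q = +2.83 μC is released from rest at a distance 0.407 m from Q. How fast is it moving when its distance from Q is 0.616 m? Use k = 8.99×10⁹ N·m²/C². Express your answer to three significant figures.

Only the electrostatic force acts, so mechanical energy is conserved: ½mv² = U₁ − U₂ = kQq(1/r₁ − 1/r₂).
U₁ − U₂ = (8.99×10⁹ N·m²/C²)(3.74×10⁻⁶ C)(2.83×10⁻⁶ C)(1/0.407 − 1/0.616) = 0.0793 J.
v = √(2·0.0793/0.0312) = 2.25 m/s.

2.25 m/s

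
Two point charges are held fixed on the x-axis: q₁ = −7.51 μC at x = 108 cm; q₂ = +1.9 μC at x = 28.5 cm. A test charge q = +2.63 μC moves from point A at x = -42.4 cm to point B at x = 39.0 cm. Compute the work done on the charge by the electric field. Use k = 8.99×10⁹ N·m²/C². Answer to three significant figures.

-0.225 J

The work done by the electric force is W_field = −ΔU = −q(V_B − V_A) = q(V_A − V_B).
At A: distances to the source charges are 1.50 m, 0.709 m; V_A = Σ kqᵢ/rᵢ = -2.08×10⁴ V.
At B: distances to the source charges are 0.690 m, 0.105 m; V_B = Σ kqᵢ/rᵢ = 6.48×10⁴ V.
ΔV = V_B − V_A = 8.56×10⁴ V.
W_field = −qΔV = −(2.63×10⁻⁶ C)(8.56×10⁴ V) = -0.225 J.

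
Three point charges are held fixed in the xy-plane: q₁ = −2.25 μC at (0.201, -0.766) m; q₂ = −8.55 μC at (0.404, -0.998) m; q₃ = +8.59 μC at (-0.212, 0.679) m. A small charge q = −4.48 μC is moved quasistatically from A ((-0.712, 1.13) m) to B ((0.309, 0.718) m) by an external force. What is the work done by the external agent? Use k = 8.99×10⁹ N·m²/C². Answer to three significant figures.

-0.0735 J

For quasistatic motion the external work equals the change in potential energy: W_ext = qΔV = q(V_B − V_A).
At A: distances to the source charges are 2.10 m, 2.40 m, 0.673 m; V_A = Σ kqᵢ/rᵢ = 7.31×10⁴ V.
At B: distances to the source charges are 1.49 m, 1.72 m, 0.522 m; V_B = Σ kqᵢ/rᵢ = 8.95×10⁴ V.
ΔV = V_B − V_A = 1.64×10⁴ V.
W_ext = qΔV = (-4.48×10⁻⁶ C)(1.64×10⁴ V) = -0.0735 J.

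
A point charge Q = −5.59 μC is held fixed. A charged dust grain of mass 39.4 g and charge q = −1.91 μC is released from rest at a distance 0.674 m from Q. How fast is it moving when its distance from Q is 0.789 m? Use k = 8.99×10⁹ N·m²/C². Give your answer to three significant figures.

Only the electrostatic force acts, so mechanical energy is conserved: ½mv² = U₁ − U₂ = kQq(1/r₁ − 1/r₂).
U₁ − U₂ = (8.99×10⁹ N·m²/C²)(-5.59×10⁻⁶ C)(-1.91×10⁻⁶ C)(1/0.674 − 1/0.789) = 0.0208 J.
v = √(2·0.0208/0.0394) = 1.03 m/s.

1.03 m/s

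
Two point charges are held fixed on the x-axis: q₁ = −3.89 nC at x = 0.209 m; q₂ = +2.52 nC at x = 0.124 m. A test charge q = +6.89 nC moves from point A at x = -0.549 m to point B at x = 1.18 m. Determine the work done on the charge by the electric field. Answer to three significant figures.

1.44×10⁻⁸ J

The work done by the electric force is W_field = −ΔU = −q(V_B − V_A) = q(V_A − V_B).
At A: distances to the source charges are 0.758 m, 0.673 m; V_A = Σ kqᵢ/rᵢ = -12.5 V.
At B: distances to the source charges are 0.971 m, 1.06 m; V_B = Σ kqᵢ/rᵢ = -14.6 V.
ΔV = V_B − V_A = -2.09 V.
W_field = −qΔV = −(6.89×10⁻⁹ C)(-2.09 V) = 1.44×10⁻⁸ J.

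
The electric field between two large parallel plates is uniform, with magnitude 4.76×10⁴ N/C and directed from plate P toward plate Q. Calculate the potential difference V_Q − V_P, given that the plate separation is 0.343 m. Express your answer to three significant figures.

-1.63×10⁴ V

In a uniform field, potential decreases in the direction of E: ΔV = −E·d for a displacement d parallel to E.
Going from P to Q is a displacement of 0.343 m along the field, so V_Q − V_P = −Ed = -1.63×10⁴ V.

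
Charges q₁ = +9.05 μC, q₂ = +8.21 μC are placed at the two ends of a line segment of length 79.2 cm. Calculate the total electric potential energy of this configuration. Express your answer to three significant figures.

The work to assemble the configuration equals its total potential energy, U = Σ kqᵢqⱼ/rᵢⱼ over all pairs.
The separation is r = 0.792 m.
U = (0.843) = 0.843 J.

0.843 J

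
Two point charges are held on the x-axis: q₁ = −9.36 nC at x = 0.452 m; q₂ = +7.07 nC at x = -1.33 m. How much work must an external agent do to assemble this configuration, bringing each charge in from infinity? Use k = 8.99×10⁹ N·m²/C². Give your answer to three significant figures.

-3.34×10⁻⁷ J

The work to assemble the configuration equals its total potential energy, U = Σ kqᵢqⱼ/rᵢⱼ over all pairs.
Pair separations: r₁₂ = 1.78 m.
U = (-3.34×10⁻⁷) = -3.34×10⁻⁷ J.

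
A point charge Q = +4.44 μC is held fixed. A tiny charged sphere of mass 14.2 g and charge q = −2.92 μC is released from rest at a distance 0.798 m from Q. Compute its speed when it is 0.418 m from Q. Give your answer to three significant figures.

4.32 m/s

Only the electrostatic force acts, so mechanical energy is conserved: ½mv² = U₁ − U₂ = kQq(1/r₁ − 1/r₂).
U₁ − U₂ = (8.99×10⁹ N·m²/C²)(4.44×10⁻⁶ C)(-2.92×10⁻⁶ C)(1/0.798 − 1/0.418) = 0.133 J.
v = √(2·0.133/0.0142) = 4.32 m/s.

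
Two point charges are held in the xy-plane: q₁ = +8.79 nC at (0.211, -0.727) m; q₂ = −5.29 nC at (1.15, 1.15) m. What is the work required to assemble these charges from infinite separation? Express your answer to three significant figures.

-1.99×10⁻⁷ J

The assembly work is the sum of pairwise potential energies, U = Σ_{i<j} kqᵢqⱼ/rᵢⱼ.
Pair separations: r₁₂ = 2.10 m.
U = (-1.99×10⁻⁷) = -1.99×10⁻⁷ J.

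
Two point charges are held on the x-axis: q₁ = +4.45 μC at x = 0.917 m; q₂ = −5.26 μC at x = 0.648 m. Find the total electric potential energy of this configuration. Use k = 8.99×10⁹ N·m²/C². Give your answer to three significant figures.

-0.782 J

The assembly work is the sum of pairwise potential energies, U = Σ_{i<j} kqᵢqⱼ/rᵢⱼ.
Pair separations: r₁₂ = 0.269 m.
U = (-0.782) = -0.782 J.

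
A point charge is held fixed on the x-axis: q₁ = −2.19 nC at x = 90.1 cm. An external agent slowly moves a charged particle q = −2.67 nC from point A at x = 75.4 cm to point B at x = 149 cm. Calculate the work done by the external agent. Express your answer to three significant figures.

For quasistatic motion the external work equals the change in potential energy: W_ext = qΔV = q(V_B − V_A).
At A: distance to the source charge is 0.147 m; V_A = kq₁/r = -134 V.
At B: distance to the source charge is 0.589 m; V_B = kq₁/r = -33.4 V.
ΔV = V_B − V_A = 101 V.
W_ext = qΔV = (-2.67×10⁻⁹ C)(101 V) = -2.68×10⁻⁷ J.

-2.68×10⁻⁷ J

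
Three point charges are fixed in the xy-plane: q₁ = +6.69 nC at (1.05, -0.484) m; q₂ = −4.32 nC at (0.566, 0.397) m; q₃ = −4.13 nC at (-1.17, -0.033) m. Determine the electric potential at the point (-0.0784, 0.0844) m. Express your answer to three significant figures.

The total potential is the scalar sum of each charge's contribution, V = Σ kqᵢ/rᵢ.
Distances from the field point to each charge: r₁ = 1.26 m, r₂ = 0.716 m, r₃ = 1.10 m.
V = k[(6.69×10⁻⁹)/(1.26) + (-4.32×10⁻⁹)/(0.716) + (-4.13×10⁻⁹)/(1.10)] = -40.4 V.

-40.4 V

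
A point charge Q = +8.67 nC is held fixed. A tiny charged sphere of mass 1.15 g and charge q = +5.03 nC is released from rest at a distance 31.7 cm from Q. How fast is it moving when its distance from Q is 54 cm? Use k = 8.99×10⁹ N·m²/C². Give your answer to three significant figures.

Only the electrostatic force acts, so mechanical energy is conserved: ½mv² = U₁ − U₂ = kQq(1/r₁ − 1/r₂).
U₁ − U₂ = (8.99×10⁹ N·m²/C²)(8.67×10⁻⁹ C)(5.03×10⁻⁹ C)(1/0.317 − 1/0.540) = 5.11×10⁻⁷ J.
v = √(2·5.11×10⁻⁷/1.15×10⁻³) = 0.0298 m/s.

0.0298 m/s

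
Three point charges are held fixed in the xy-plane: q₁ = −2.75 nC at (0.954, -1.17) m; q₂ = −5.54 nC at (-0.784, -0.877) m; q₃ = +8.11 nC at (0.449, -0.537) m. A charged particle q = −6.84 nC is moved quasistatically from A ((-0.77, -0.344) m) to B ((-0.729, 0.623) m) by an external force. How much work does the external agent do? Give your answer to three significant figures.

-3.29×10⁻⁷ J

For quasistatic motion the external work equals the change in potential energy: W_ext = qΔV = q(V_B − V_A).
At A: distances to the source charges are 1.91 m, 0.533 m, 1.23 m; V_A = Σ kqᵢ/rᵢ = -47.3 V.
At B: distances to the source charges are 2.46 m, 1.50 m, 1.65 m; V_B = Σ kqᵢ/rᵢ = 0.866 V.
ΔV = V_B − V_A = 48.1 V.
W_ext = qΔV = (-6.84×10⁻⁹ C)(48.1 V) = -3.29×10⁻⁷ J.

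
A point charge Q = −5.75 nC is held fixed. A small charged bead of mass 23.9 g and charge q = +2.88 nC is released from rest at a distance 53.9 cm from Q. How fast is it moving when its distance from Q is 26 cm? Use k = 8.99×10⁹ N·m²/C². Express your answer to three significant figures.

4.98×10⁻³ m/s

Only the electrostatic force acts, so mechanical energy is conserved: ½mv² = U₁ − U₂ = kQq(1/r₁ − 1/r₂).
U₁ − U₂ = (8.99×10⁹ N·m²/C²)(-5.75×10⁻⁹ C)(2.88×10⁻⁹ C)(1/0.539 − 1/0.260) = 2.96×10⁻⁷ J.
v = √(2·2.96×10⁻⁷/0.0239) = 4.98×10⁻³ m/s.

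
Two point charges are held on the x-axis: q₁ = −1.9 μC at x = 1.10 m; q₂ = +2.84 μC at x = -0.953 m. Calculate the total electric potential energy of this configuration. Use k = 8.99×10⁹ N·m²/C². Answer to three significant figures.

-0.0236 J

The work to assemble the configuration equals its total potential energy, U = Σ kqᵢqⱼ/rᵢⱼ over all pairs.
Pair separations: r₁₂ = 2.05 m.
U = (-0.0236) = -0.0236 J.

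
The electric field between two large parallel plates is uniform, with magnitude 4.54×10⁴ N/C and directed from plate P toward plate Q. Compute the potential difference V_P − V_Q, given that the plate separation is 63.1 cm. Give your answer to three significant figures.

2.86×10⁴ V

In a uniform field, potential decreases in the direction of E: ΔV = −E·d for a displacement d parallel to E.
Going from Q to P is a displacement of 63.1 cm opposite to the field, so V_P − V_Q = +Ed = 2.86×10⁴ V.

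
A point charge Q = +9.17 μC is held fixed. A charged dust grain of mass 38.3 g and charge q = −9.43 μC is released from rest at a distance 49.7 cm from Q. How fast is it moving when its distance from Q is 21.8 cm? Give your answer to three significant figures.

Only the electrostatic force acts, so mechanical energy is conserved: ½mv² = U₁ − U₂ = kQq(1/r₁ − 1/r₂).
U₁ − U₂ = (8.99×10⁹ N·m²/C²)(9.17×10⁻⁶ C)(-9.43×10⁻⁶ C)(1/0.497 − 1/0.218) = 2.00 J.
v = √(2·2.00/0.0383) = 10.2 m/s.

10.2 m/s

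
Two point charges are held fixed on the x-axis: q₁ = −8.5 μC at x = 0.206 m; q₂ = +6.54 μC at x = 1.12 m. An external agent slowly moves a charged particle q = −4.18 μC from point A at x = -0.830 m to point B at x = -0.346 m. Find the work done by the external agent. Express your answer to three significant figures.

0.229 J

For quasistatic motion the external work equals the change in potential energy: W_ext = qΔV = q(V_B − V_A).
At A: distances to the source charges are 1.04 m, 1.95 m; V_A = Σ kqᵢ/rᵢ = -4.36×10⁴ V.
At B: distances to the source charges are 0.552 m, 1.47 m; V_B = Σ kqᵢ/rᵢ = -9.83×10⁴ V.
ΔV = V_B − V_A = -5.47×10⁴ V.
W_ext = qΔV = (-4.18×10⁻⁶ C)(-5.47×10⁴ V) = 0.229 J.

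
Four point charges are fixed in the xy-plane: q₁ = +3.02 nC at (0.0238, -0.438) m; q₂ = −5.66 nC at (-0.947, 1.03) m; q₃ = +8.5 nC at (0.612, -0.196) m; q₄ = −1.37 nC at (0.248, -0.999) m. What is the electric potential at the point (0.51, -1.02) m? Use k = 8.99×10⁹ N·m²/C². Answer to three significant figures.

Electric potential is a scalar, so the contributions from each charge add algebraically: V = Σ kqᵢ/rᵢ.
Distances from the field point to each charge: r₁ = 0.758 m, r₂ = 2.52 m, r₃ = 0.830 m, r₄ = 0.263 m.
V = k[(3.02×10⁻⁹)/(0.758) + (-5.66×10⁻⁹)/(2.52) + (8.50×10⁻⁹)/(0.830) + (-1.37×10⁻⁹)/(0.263)] = 60.7 V.

60.7 V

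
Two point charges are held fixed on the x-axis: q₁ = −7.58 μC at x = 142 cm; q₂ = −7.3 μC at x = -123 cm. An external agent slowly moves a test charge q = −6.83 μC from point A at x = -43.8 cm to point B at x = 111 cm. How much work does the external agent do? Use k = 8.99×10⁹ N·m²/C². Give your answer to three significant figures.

0.876 J

For quasistatic motion the external work equals the change in potential energy: W_ext = qΔV = q(V_B − V_A).
At A: distances to the source charges are 1.86 m, 0.792 m; V_A = Σ kqᵢ/rᵢ = -1.20×10⁵ V.
At B: distances to the source charges are 0.310 m, 2.34 m; V_B = Σ kqᵢ/rᵢ = -2.48×10⁵ V.
ΔV = V_B − V_A = -1.28×10⁵ V.
W_ext = qΔV = (-6.83×10⁻⁶ C)(-1.28×10⁵ V) = 0.876 J.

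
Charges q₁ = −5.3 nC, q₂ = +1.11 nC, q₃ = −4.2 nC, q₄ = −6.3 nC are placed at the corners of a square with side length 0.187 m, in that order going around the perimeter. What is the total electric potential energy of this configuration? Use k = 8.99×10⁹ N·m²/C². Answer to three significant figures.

2.89×10⁻⁶ J

The work to assemble the configuration equals its total potential energy, U = Σ kqᵢqⱼ/rᵢⱼ over all pairs.
The four side pairs have separation 0.187 m and the two diagonal pairs 0.264 m.
Summing all 6 pair terms gives U = 2.89×10⁻⁶ J.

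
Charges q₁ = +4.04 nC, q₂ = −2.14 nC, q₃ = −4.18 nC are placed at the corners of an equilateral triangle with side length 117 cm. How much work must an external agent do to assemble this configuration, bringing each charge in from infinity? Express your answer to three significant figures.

-1.27×10⁻⁷ J

The work to assemble the configuration equals its total potential energy, U = Σ kqᵢqⱼ/rᵢⱼ over all pairs.
All three pair separations equal the side length, 1.17 m.
U = (-6.64×10⁻⁸) + (-1.30×10⁻⁷) + (6.87×10⁻⁸) = -1.27×10⁻⁷ J.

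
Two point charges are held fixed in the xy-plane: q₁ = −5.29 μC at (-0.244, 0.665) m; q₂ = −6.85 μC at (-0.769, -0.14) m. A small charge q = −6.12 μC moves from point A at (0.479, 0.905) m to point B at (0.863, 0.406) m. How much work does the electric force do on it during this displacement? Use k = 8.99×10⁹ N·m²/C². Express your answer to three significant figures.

0.139 J

The work done by the electric force is W_field = −ΔU = −q(V_B − V_A) = q(V_A − V_B).
At A: distances to the source charges are 0.762 m, 1.63 m; V_A = Σ kqᵢ/rᵢ = -1.00×10⁵ V.
At B: distances to the source charges are 1.14 m, 1.72 m; V_B = Σ kqᵢ/rᵢ = -7.76×10⁴ V.
ΔV = V_B − V_A = 2.26×10⁴ V.
W_field = −qΔV = −(-6.12×10⁻⁶ C)(2.26×10⁴ V) = 0.139 J.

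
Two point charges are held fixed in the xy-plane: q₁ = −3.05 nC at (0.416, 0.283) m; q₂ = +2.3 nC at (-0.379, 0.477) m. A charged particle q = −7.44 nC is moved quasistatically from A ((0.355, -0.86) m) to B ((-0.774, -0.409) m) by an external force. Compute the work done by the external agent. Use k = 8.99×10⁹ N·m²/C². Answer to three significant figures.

-8.78×10⁻⁸ J

For quasistatic motion the external work equals the change in potential energy: W_ext = qΔV = q(V_B − V_A).
At A: distances to the source charges are 1.14 m, 1.53 m; V_A = Σ kqᵢ/rᵢ = -10.4 V.
At B: distances to the source charges are 1.38 m, 0.970 m; V_B = Σ kqᵢ/rᵢ = 1.40 V.
ΔV = V_B − V_A = 11.8 V.
W_ext = qΔV = (-7.44×10⁻⁹ C)(11.8 V) = -8.78×10⁻⁸ J.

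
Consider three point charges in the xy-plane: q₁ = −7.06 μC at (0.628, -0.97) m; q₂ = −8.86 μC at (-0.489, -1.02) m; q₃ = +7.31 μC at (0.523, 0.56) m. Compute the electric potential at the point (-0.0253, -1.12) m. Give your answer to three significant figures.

-2.25×10⁵ V

Electric potential is a scalar, so the contributions from each charge add algebraically: V = Σ kqᵢ/rᵢ.
Distances from the field point to each charge: r₁ = 0.670 m, r₂ = 0.474 m, r₃ = 1.77 m.
V = k[(-7.06×10⁻⁶)/(0.670) + (-8.86×10⁻⁶)/(0.474) + (7.31×10⁻⁶)/(1.77)] = -2.25×10⁵ V.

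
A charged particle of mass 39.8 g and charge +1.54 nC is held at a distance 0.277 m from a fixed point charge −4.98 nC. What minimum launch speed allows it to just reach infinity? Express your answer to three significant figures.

3.54×10⁻³ m/s

To just escape, total mechanical energy must reach zero at infinity: ½mv²_min + U = 0, so ½mv²_min = −U = |kQq|/r.
|U| = |kQq|/r = (8.99×10⁹ N·m²/C²)(4.98×10⁻⁹)(1.54×10⁻⁹)/(0.277) = 2.49×10⁻⁷ J.
v_min = √(2|U|/m) = √(2·2.49×10⁻⁷/0.0398) = 3.54×10⁻³ m/s.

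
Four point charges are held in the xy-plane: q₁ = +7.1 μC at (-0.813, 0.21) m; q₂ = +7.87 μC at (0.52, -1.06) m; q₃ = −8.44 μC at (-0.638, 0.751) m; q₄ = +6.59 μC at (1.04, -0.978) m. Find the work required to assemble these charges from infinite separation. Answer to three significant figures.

The work to assemble the configuration equals its total potential energy, U = Σ kqᵢqⱼ/rᵢⱼ over all pairs.
Pair separations: r₁₂ = 1.84 m, r₁₃ = 0.569 m, r₁₄ = 2.20 m, r₂₃ = 2.15 m, r₂₄ = 0.526 m, r₃₄ = 2.41 m.
Summing all 6 pair terms gives U = -0.0831 J.

-0.0831 J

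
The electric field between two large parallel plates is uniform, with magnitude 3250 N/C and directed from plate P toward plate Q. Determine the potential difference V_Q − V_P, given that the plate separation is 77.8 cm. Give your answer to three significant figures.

-2530 V

In a uniform field, potential decreases in the direction of E: ΔV = −E·d for a displacement d parallel to E.
Going from P to Q is a displacement of 77.8 cm along the field, so V_Q − V_P = −Ed = -2530 V.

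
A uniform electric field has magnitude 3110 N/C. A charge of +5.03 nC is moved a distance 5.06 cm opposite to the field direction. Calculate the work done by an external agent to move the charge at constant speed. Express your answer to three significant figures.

The potential change for a displacement 5.06 cm opposite to the field direction is ΔV = +Ed = 157 V.
W_ext = qΔV = 7.92×10⁻⁷ J.

7.92×10⁻⁷ J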